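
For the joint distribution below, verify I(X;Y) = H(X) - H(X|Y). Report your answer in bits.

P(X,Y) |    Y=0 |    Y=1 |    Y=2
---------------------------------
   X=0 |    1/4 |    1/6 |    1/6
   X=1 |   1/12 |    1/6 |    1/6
I(X;Y) = 0.0428 bits

Mutual information has multiple equivalent forms:
- I(X;Y) = H(X) - H(X|Y)
- I(X;Y) = H(Y) - H(Y|X)
- I(X;Y) = H(X) + H(Y) - H(X,Y)

Computing all quantities:
H(X) = 0.9799, H(Y) = 1.5850, H(X,Y) = 2.5221
H(X|Y) = 0.9371, H(Y|X) = 1.5422

Verification:
H(X) - H(X|Y) = 0.9799 - 0.9371 = 0.0428
H(Y) - H(Y|X) = 1.5850 - 1.5422 = 0.0428
H(X) + H(Y) - H(X,Y) = 0.9799 + 1.5850 - 2.5221 = 0.0428

All forms give I(X;Y) = 0.0428 bits. ✓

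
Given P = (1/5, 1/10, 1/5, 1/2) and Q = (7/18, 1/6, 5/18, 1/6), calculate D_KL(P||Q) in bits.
0.4321 bits

KL divergence: D_KL(P||Q) = Σ p(x) log(p(x)/q(x))

Computing term by term:
  x=0: 1/5 × log_2[(1/5)/(7/18)] = 1/5 × -0.9594 = -0.1919
  x=1: 1/10 × log_2[(1/10)/(1/6)] = 1/10 × -0.7370 = -0.0737
  x=2: 1/5 × log_2[(1/5)/(5/18)] = 1/5 × -0.4739 = -0.0948
  x=3: 1/2 × log_2[(1/2)/(1/6)] = 1/2 × 1.5850 = 0.7925

D_KL(P||Q) = 0.4321 bits

Note: KL divergence is always non-negative and equals 0 iff P = Q.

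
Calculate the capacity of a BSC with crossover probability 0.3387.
0.0764 bits

For a binary symmetric channel (BSC) with error probability p:
Capacity C = 1 - H(p) bits per symbol

where H(p) = -p log₂(p) - (1-p) log₂(1-p) is the binary entropy function.

H(0.3387) = 0.9236 bits
C = 1 - 0.9236 = 0.0764 bits per symbol

This means we can reliably transmit up to 0.0764 bits of information per channel use.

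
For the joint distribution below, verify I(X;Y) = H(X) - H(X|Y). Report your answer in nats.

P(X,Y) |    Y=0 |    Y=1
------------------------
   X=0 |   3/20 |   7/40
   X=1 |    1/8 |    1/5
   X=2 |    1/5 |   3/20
I(X;Y) = 0.0120 nats

Mutual information has multiple equivalent forms:
- I(X;Y) = H(X) - H(X|Y)
- I(X;Y) = H(Y) - H(Y|X)
- I(X;Y) = H(X) + H(Y) - H(X,Y)

Computing all quantities:
H(X) = 1.0980, H(Y) = 0.6919, H(X,Y) = 1.7779
H(X|Y) = 1.0860, H(Y|X) = 0.6799

Verification:
H(X) - H(X|Y) = 1.0980 - 1.0860 = 0.0120
H(Y) - H(Y|X) = 0.6919 - 0.6799 = 0.0120
H(X) + H(Y) - H(X,Y) = 1.0980 + 0.6919 - 1.7779 = 0.0120

All forms give I(X;Y) = 0.0120 nats. ✓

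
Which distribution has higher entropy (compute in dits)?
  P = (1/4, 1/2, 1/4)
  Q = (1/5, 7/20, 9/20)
Q

Computing entropies in dits:
H(P) = 0.4515
H(Q) = 0.4554

Distribution Q has higher entropy.

Intuition: The distribution closer to uniform (more spread out) has higher entropy.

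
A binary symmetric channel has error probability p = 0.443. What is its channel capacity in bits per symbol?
0.0094 bits

For a binary symmetric channel (BSC) with error probability p:
Capacity C = 1 - H(p) bits per symbol

where H(p) = -p log₂(p) - (1-p) log₂(1-p) is the binary entropy function.

H(0.443) = 0.9906 bits
C = 1 - 0.9906 = 0.0094 bits per symbol

This means we can reliably transmit up to 0.0094 bits of information per channel use.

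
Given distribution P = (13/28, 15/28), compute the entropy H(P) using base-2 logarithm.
0.9963 bits

Shannon entropy is H(X) = -Σ p(x) log p(x).

For P = (13/28, 15/28):
H = -13/28 × log_2(13/28) -15/28 × log_2(15/28)
H = 0.9963 bits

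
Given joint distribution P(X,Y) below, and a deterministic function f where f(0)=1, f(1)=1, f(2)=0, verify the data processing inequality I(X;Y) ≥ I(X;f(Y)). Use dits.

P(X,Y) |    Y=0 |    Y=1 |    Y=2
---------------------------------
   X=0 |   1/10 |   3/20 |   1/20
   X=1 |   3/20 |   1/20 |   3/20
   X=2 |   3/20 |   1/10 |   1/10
I(X;Y) = 0.0245, I(X;f(Y)) = 0.0118, inequality holds: 0.0245 ≥ 0.0118

Data Processing Inequality: For any Markov chain X → Y → Z, we have I(X;Y) ≥ I(X;Z).

Here Z = f(Y) is a deterministic function of Y, forming X → Y → Z.

Original I(X;Y) = 0.0245 dits

After applying f:
P(X,Z) where Z=f(Y):
- P(X,Z=0) = P(X,Y=2)
- P(X,Z=1) = P(X,Y=0) + P(X,Y=1)

I(X;Z) = I(X;f(Y)) = 0.0118 dits

Verification: 0.0245 ≥ 0.0118 ✓

Information cannot be created by processing; the function f can only lose information about X.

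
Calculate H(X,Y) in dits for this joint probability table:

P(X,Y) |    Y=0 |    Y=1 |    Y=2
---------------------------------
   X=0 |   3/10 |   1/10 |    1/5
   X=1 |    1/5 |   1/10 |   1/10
0.7365 dits

Joint entropy is H(X,Y) = -Σ_{x,y} p(x,y) log p(x,y).

Summing over all non-zero entries:
H(X,Y) = -[3/10·log_10(3/10) + 1/10·log_10(1/10) + 1/5·log_10(1/5) + 1/5·log_10(1/5) + 1/10·log_10(1/10) + 1/10·log_10(1/10)]
H(X,Y) = 0.7365 dits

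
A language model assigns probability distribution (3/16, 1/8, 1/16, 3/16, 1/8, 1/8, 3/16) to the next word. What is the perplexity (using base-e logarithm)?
6.6505

Perplexity is e^H (or exp(H) for natural log).

First, H = -Σ p log p = 1.8947 nats
Perplexity = e^1.8947 = 6.6505

Interpretation: The model's uncertainty is equivalent to choosing uniformly among 6.7 options.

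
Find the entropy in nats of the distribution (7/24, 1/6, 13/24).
0.9901 nats

Shannon entropy is H(X) = -Σ p(x) log p(x).

For P = (7/24, 1/6, 13/24):
H = -7/24 × log_e(7/24) -1/6 × log_e(1/6) -13/24 × log_e(13/24)
H = 0.9901 nats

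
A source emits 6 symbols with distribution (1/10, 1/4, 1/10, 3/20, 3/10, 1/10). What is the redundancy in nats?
0.1087 nats

Redundancy measures how far a source is from maximum entropy:
R = H_max - H(X)

Maximum entropy for 6 symbols: H_max = log_e(6) = 1.7918 nats
Actual entropy: H(X) = 1.6831 nats
Redundancy: R = 1.7918 - 1.6831 = 0.1087 nats

This redundancy represents potential for compression: the source could be compressed by 0.1087 nats per symbol.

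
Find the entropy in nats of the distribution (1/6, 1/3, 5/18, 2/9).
1.3549 nats

Shannon entropy is H(X) = -Σ p(x) log p(x).

For P = (1/6, 1/3, 5/18, 2/9):
H = -1/6 × log_e(1/6) -1/3 × log_e(1/3) -5/18 × log_e(5/18) -2/9 × log_e(2/9)
H = 1.3549 nats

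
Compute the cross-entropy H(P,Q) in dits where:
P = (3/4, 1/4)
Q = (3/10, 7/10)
0.4309 dits

Cross-entropy: H(P,Q) = -Σ p(x) log q(x)

Alternatively: H(P,Q) = H(P) + D_KL(P||Q)
H(P) = 0.2442 dits
D_KL(P||Q) = 0.1867 dits

H(P,Q) = 0.2442 + 0.1867 = 0.4309 dits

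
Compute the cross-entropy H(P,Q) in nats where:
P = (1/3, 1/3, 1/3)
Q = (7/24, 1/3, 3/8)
1.1039 nats

Cross-entropy: H(P,Q) = -Σ p(x) log q(x)

Alternatively: H(P,Q) = H(P) + D_KL(P||Q)
H(P) = 1.0986 nats
D_KL(P||Q) = 0.0052 nats

H(P,Q) = 1.0986 + 0.0052 = 1.1039 nats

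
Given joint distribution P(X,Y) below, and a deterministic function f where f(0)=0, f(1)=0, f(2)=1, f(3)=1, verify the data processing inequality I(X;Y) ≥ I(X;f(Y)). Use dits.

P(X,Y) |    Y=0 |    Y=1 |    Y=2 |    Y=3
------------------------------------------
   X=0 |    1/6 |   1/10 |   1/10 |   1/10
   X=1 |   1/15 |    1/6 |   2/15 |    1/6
I(X;Y) = 0.0170, I(X;f(Y)) = 0.0039, inequality holds: 0.0170 ≥ 0.0039

Data Processing Inequality: For any Markov chain X → Y → Z, we have I(X;Y) ≥ I(X;Z).

Here Z = f(Y) is a deterministic function of Y, forming X → Y → Z.

Original I(X;Y) = 0.0170 dits

After applying f:
P(X,Z) where Z=f(Y):
- P(X,Z=0) = P(X,Y=0) + P(X,Y=1)
- P(X,Z=1) = P(X,Y=2) + P(X,Y=3)

I(X;Z) = I(X;f(Y)) = 0.0039 dits

Verification: 0.0170 ≥ 0.0039 ✓

Information cannot be created by processing; the function f can only lose information about X.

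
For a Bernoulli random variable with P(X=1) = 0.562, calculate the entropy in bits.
0.9889 bits

The binary entropy function is:
H(p) = -p log(p) - (1-p) log(1-p)

H(0.562) = -0.562 × log_2(0.562) - 0.438 × log_2(0.438)
H(0.562) = 0.9889 bits

Note: Binary entropy is maximized at p=0.5 (H=1 bit) and minimized at p=0 or p=1 (H=0).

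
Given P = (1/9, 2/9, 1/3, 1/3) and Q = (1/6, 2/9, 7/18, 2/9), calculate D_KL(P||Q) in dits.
0.0168 dits

KL divergence: D_KL(P||Q) = Σ p(x) log(p(x)/q(x))

Computing term by term:
  x=0: 1/9 × log_10[(1/9)/(1/6)] = 1/9 × -0.1761 = -0.0196
  x=1: 2/9 × log_10[(2/9)/(2/9)] = 2/9 × 0.0000 = 0.0000
  x=2: 1/3 × log_10[(1/3)/(7/18)] = 1/3 × -0.0669 = -0.0223
  x=3: 1/3 × log_10[(1/3)/(2/9)] = 1/3 × 0.1761 = 0.0587

D_KL(P||Q) = 0.0168 dits

Note: KL divergence is always non-negative and equals 0 iff P = Q.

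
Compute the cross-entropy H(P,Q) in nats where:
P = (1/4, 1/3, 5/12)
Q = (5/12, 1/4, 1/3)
1.1387 nats

Cross-entropy: H(P,Q) = -Σ p(x) log q(x)

Alternatively: H(P,Q) = H(P) + D_KL(P||Q)
H(P) = 1.0776 nats
D_KL(P||Q) = 0.0612 nats

H(P,Q) = 1.0776 + 0.0612 = 1.1387 nats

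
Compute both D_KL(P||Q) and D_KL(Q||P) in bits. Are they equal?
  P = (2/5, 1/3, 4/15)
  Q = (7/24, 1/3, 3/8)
D_KL(P||Q) = 0.0511, D_KL(Q||P) = 0.0515

KL divergence is not symmetric: D_KL(P||Q) ≠ D_KL(Q||P) in general.

D_KL(P||Q) = 0.0511 bits
D_KL(Q||P) = 0.0515 bits

No, they are not equal!

This asymmetry is why KL divergence is not a true distance metric.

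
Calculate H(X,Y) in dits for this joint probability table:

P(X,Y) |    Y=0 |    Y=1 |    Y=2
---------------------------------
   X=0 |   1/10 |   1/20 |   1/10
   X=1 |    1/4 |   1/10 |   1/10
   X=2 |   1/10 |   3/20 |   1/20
0.9042 dits

Joint entropy is H(X,Y) = -Σ_{x,y} p(x,y) log p(x,y).

Summing over all non-zero entries:
H(X,Y) = -[1/10·log_10(1/10) + 1/20·log_10(1/20) + 1/10·log_10(1/10) + 1/4·log_10(1/4) + 1/10·log_10(1/10) + 1/10·log_10(1/10) + 1/10·log_10(1/10) + 3/20·log_10(3/20) + 1/20·log_10(1/20)]
H(X,Y) = 0.9042 dits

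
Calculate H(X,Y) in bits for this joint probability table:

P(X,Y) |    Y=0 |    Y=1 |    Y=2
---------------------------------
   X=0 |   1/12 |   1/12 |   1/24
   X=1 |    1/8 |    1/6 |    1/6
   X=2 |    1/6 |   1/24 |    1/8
3.0221 bits

Joint entropy is H(X,Y) = -Σ_{x,y} p(x,y) log p(x,y).

Summing over all non-zero entries:
H(X,Y) = -[1/12·log_2(1/12) + 1/12·log_2(1/12) + 1/24·log_2(1/24) + 1/8·log_2(1/8) + 1/6·log_2(1/6) + 1/6·log_2(1/6) + 1/6·log_2(1/6) + 1/24·log_2(1/24) + 1/8·log_2(1/8)]
H(X,Y) = 3.0221 bits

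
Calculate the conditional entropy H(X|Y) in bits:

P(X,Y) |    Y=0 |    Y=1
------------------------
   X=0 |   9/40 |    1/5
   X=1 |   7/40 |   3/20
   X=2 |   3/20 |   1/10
1.5491 bits

Using the chain rule: H(X|Y) = H(X,Y) - H(Y)

First, compute H(X,Y) = 2.5419 bits

Marginal P(Y) = (11/20, 9/20)
H(Y) = 0.9928 bits

H(X|Y) = H(X,Y) - H(Y) = 2.5419 - 0.9928 = 1.5491 bits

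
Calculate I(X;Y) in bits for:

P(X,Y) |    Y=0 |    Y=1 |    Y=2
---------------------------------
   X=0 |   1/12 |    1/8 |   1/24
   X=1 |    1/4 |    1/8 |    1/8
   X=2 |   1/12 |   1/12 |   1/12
0.0436 bits

Mutual information: I(X;Y) = H(X) + H(Y) - H(X,Y)

Marginals:
P(X) = (1/4, 1/2, 1/4), H(X) = 1.5000 bits
P(Y) = (5/12, 1/3, 1/4), H(Y) = 1.5546 bits

Joint entropy: H(X,Y) = 3.0110 bits

I(X;Y) = 1.5000 + 1.5546 - 3.0110 = 0.0436 bits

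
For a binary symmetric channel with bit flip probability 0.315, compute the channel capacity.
0.1011 bits

For a binary symmetric channel (BSC) with error probability p:
Capacity C = 1 - H(p) bits per symbol

where H(p) = -p log₂(p) - (1-p) log₂(1-p) is the binary entropy function.

H(0.315) = 0.8989 bits
C = 1 - 0.8989 = 0.1011 bits per symbol

This means we can reliably transmit up to 0.1011 bits of information per channel use.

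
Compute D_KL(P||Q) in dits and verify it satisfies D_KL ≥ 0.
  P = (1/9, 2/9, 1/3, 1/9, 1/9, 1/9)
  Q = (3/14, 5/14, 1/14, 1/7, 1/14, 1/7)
0.1426 dits

KL divergence satisfies the Gibbs inequality: D_KL(P||Q) ≥ 0 for all distributions P, Q.

D_KL(P||Q) = Σ p(x) log(p(x)/q(x))
Term by term:
  x=0: 1/9 × log_10[(1/9)/(3/14)] = -0.0317
  x=1: 2/9 × log_10[(2/9)/(5/14)] = -0.0458
  x=2: 1/3 × log_10[(1/3)/(1/14)] = 0.2230
  x=3: 1/9 × log_10[(1/9)/(1/7)] = -0.0121
  x=4: 1/9 × log_10[(1/9)/(1/14)] = 0.0213
  x=5: 1/9 × log_10[(1/9)/(1/7)] = -0.0121
D_KL(P||Q) = 0.1426 dits

D_KL(P||Q) = 0.1426 ≥ 0 ✓

This non-negativity is a fundamental property: relative entropy cannot be negative because it measures how different Q is from P.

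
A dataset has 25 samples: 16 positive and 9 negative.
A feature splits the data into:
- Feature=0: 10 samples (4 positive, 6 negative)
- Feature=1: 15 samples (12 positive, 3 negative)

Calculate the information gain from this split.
0.1211 bits

Information Gain = H(Y) - H(Y|Feature)

Before split:
P(positive) = 16/25 = 0.6400
H(Y) = 0.9427 bits

After split:
Feature=0: H = 0.9710 bits (weight = 10/25)
Feature=1: H = 0.7219 bits (weight = 15/25)
H(Y|Feature) = (10/25)×0.9710 + (15/25)×0.7219 = 0.8215 bits

Information Gain = 0.9427 - 0.8215 = 0.1211 bits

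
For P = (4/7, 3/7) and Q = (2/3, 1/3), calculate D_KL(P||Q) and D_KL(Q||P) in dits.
D_KL(P||Q) = 0.0085, D_KL(Q||P) = 0.0082

KL divergence is not symmetric: D_KL(P||Q) ≠ D_KL(Q||P) in general.

D_KL(P||Q) = 0.0085 dits
D_KL(Q||P) = 0.0082 dits

No, they are not equal!

This asymmetry is why KL divergence is not a true distance metric.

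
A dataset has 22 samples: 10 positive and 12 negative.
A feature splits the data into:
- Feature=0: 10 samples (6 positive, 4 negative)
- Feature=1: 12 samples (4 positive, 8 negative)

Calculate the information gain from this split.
0.0518 bits

Information Gain = H(Y) - H(Y|Feature)

Before split:
P(positive) = 10/22 = 0.4545
H(Y) = 0.9940 bits

After split:
Feature=0: H = 0.9710 bits (weight = 10/22)
Feature=1: H = 0.9183 bits (weight = 12/22)
H(Y|Feature) = (10/22)×0.9710 + (12/22)×0.9183 = 0.9422 bits

Information Gain = 0.9940 - 0.9422 = 0.0518 bits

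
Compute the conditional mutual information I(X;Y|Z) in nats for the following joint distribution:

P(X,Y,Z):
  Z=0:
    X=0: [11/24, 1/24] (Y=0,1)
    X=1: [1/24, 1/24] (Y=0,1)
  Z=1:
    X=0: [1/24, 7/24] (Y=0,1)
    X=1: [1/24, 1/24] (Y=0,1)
0.0632 nats

Conditional mutual information: I(X;Y|Z) = H(X|Z) + H(Y|Z) - H(X,Y|Z)

H(Z) = 0.6792
H(X,Z) = 1.1269 → H(X|Z) = 0.4477
H(Y,Z) = 1.1269 → H(Y|Z) = 0.4477
H(X,Y,Z) = 1.5115 → H(X,Y|Z) = 0.8323

I(X;Y|Z) = 0.4477 + 0.4477 - 0.8323 = 0.0632 nats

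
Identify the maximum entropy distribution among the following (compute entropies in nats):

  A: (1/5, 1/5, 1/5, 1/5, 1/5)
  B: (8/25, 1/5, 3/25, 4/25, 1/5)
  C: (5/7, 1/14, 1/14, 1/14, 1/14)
A

For a discrete distribution over n outcomes, entropy is maximized by the uniform distribution.

Computing entropies:
H(A) = 1.6094 nats
H(B) = 1.5560 nats
H(C) = 0.9944 nats

The uniform distribution (where all probabilities equal 1/5) achieves the maximum entropy of log_e(5) = 1.6094 nats.

Distribution A has the highest entropy.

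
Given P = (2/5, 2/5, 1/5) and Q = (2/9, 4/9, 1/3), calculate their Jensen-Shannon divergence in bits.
0.0316 bits

Jensen-Shannon divergence is:
JSD(P||Q) = 0.5 × D_KL(P||M) + 0.5 × D_KL(Q||M)
where M = 0.5 × (P + Q) is the mixture distribution.

M = 0.5 × (2/5, 2/5, 1/5) + 0.5 × (2/9, 4/9, 1/3) = (0.311111, 0.422222, 4/15)

D_KL(P||M) = 0.0308 bits
D_KL(Q||M) = 0.0323 bits

JSD(P||Q) = 0.5 × 0.0308 + 0.5 × 0.0323 = 0.0316 bits

Unlike KL divergence, JSD is symmetric and bounded: 0 ≤ JSD ≤ log(2).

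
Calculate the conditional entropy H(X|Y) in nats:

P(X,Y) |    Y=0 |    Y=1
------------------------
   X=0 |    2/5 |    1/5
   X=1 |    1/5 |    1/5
0.6592 nats

Using the chain rule: H(X|Y) = H(X,Y) - H(Y)

First, compute H(X,Y) = 1.3322 nats

Marginal P(Y) = (3/5, 2/5)
H(Y) = 0.6730 nats

H(X|Y) = H(X,Y) - H(Y) = 1.3322 - 0.6730 = 0.6592 nats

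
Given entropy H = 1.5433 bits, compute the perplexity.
2.9146

Perplexity is 2^H (or exp(H) for natural log).

H = 1.5433 bits
Perplexity = 2^1.5433 = 2.9146

Interpretation: The model's uncertainty is equivalent to choosing uniformly among 2.9 options.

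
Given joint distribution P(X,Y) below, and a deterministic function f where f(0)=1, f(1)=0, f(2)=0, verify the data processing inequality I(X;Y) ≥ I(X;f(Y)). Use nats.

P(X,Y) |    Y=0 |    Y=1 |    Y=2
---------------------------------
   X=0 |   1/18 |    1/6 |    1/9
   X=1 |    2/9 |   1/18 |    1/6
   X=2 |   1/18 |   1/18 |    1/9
I(X;Y) = 0.0881, I(X;f(Y)) = 0.0533, inequality holds: 0.0881 ≥ 0.0533

Data Processing Inequality: For any Markov chain X → Y → Z, we have I(X;Y) ≥ I(X;Z).

Here Z = f(Y) is a deterministic function of Y, forming X → Y → Z.

Original I(X;Y) = 0.0881 nats

After applying f:
P(X,Z) where Z=f(Y):
- P(X,Z=0) = P(X,Y=1) + P(X,Y=2)
- P(X,Z=1) = P(X,Y=0)

I(X;Z) = I(X;f(Y)) = 0.0533 nats

Verification: 0.0881 ≥ 0.0533 ✓

Information cannot be created by processing; the function f can only lose information about X.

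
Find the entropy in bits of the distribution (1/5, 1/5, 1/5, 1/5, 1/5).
2.3219 bits

Shannon entropy is H(X) = -Σ p(x) log p(x).

For P = (1/5, 1/5, 1/5, 1/5, 1/5):
H = -1/5 × log_2(1/5) -1/5 × log_2(1/5) -1/5 × log_2(1/5) -1/5 × log_2(1/5) -1/5 × log_2(1/5)
H = 2.3219 bits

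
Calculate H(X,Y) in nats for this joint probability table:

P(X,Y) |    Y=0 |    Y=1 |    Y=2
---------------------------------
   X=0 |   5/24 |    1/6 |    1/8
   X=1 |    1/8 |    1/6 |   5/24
1.7707 nats

Joint entropy is H(X,Y) = -Σ_{x,y} p(x,y) log p(x,y).

Summing over all non-zero entries:
H(X,Y) = -[5/24·log_e(5/24) + 1/6·log_e(1/6) + 1/8·log_e(1/8) + 1/8·log_e(1/8) + 1/6·log_e(1/6) + 5/24·log_e(5/24)]
H(X,Y) = 1.7707 nats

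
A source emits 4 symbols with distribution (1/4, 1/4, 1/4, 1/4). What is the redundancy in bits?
0.0000 bits

Redundancy measures how far a source is from maximum entropy:
R = H_max - H(X)

Maximum entropy for 4 symbols: H_max = log_2(4) = 2.0000 bits
Actual entropy: H(X) = 2.0000 bits
Redundancy: R = 2.0000 - 2.0000 = 0.0000 bits

This redundancy represents potential for compression: the source could be compressed by 0.0000 bits per symbol.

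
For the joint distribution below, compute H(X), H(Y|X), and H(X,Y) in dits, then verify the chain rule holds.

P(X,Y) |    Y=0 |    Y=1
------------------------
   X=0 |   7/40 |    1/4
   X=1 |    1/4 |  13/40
H(X,Y) = 0.5921, H(X) = 0.2961, H(Y|X) = 0.2960 (all in dits)

Chain rule: H(X,Y) = H(X) + H(Y|X)

Left side — joint entropy directly:
H(X,Y) = -Σ p(x,y) log p(x,y) = 0.5921 dits

Right side — compute H(Y|X) from the conditional distributions:
P(X) = (17/40, 23/40), so H(X) = 0.2961 dits
H(Y|X) = Σ_x P(X=x) · H(Y|X=x):
  P(Y|X=0) = (7/17, 10/17), H(Y|X=0) = 0.2942, weight P(X=0) = 17/40
  P(Y|X=1) = (10/23, 13/23), H(Y|X=1) = 0.2973, weight P(X=1) = 23/40
H(Y|X) = 0.2960 dits

H(X) + H(Y|X) = 0.2961 + 0.2960 = 0.5921 dits

Both sides equal 0.5921 dits. ✓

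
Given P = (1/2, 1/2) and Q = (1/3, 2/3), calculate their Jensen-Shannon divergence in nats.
0.0144 nats

Jensen-Shannon divergence is:
JSD(P||Q) = 0.5 × D_KL(P||M) + 0.5 × D_KL(Q||M)
where M = 0.5 × (P + Q) is the mixture distribution.

M = 0.5 × (1/2, 1/2) + 0.5 × (1/3, 2/3) = (5/12, 7/12)

D_KL(P||M) = 0.0141 nats
D_KL(Q||M) = 0.0146 nats

JSD(P||Q) = 0.5 × 0.0141 + 0.5 × 0.0146 = 0.0144 nats

Unlike KL divergence, JSD is symmetric and bounded: 0 ≤ JSD ≤ log(2).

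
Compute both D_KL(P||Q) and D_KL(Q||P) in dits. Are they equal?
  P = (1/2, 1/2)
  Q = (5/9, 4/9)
D_KL(P||Q) = 0.0027, D_KL(Q||P) = 0.0027

KL divergence is not symmetric: D_KL(P||Q) ≠ D_KL(Q||P) in general.

D_KL(P||Q) = 0.0027 dits
D_KL(Q||P) = 0.0027 dits

In this case they happen to be equal (to 4 decimal places).

This asymmetry is why KL divergence is not a true distance metric.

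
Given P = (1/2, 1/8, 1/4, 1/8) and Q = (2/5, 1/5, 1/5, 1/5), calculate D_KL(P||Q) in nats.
0.0499 nats

KL divergence: D_KL(P||Q) = Σ p(x) log(p(x)/q(x))

Computing term by term:
  x=0: 1/2 × log_e[(1/2)/(2/5)] = 1/2 × 0.2231 = 0.1116
  x=1: 1/8 × log_e[(1/8)/(1/5)] = 1/8 × -0.4700 = -0.0588
  x=2: 1/4 × log_e[(1/4)/(1/5)] = 1/4 × 0.2231 = 0.0558
  x=3: 1/8 × log_e[(1/8)/(1/5)] = 1/8 × -0.4700 = -0.0588

D_KL(P||Q) = 0.0499 nats

Note: KL divergence is always non-negative and equals 0 iff P = Q.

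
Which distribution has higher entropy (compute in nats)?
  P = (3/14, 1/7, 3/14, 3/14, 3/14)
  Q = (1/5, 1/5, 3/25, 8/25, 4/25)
P

Computing entropies in nats:
H(P) = 1.5984
H(Q) = 1.5560

Distribution P has higher entropy.

Intuition: The distribution closer to uniform (more spread out) has higher entropy.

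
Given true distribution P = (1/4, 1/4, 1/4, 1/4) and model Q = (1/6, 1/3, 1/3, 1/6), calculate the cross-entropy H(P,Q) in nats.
1.4452 nats

Cross-entropy: H(P,Q) = -Σ p(x) log q(x)

Alternatively: H(P,Q) = H(P) + D_KL(P||Q)
H(P) = 1.3863 nats
D_KL(P||Q) = 0.0589 nats

H(P,Q) = 1.3863 + 0.0589 = 1.4452 nats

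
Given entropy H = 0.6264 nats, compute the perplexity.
1.8709

Perplexity is e^H (or exp(H) for natural log).

H = 0.6264 nats
Perplexity = e^0.6264 = 1.8709

Interpretation: The model's uncertainty is equivalent to choosing uniformly among 1.9 options.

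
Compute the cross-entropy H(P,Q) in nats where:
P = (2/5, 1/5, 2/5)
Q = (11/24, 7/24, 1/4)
1.1130 nats

Cross-entropy: H(P,Q) = -Σ p(x) log q(x)

Alternatively: H(P,Q) = H(P) + D_KL(P||Q)
H(P) = 1.0549 nats
D_KL(P||Q) = 0.0581 nats

H(P,Q) = 1.0549 + 0.0581 = 1.1130 nats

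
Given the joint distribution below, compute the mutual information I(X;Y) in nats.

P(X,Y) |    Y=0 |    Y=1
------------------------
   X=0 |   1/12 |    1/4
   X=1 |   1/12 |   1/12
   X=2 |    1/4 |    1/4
0.0297 nats

Mutual information: I(X;Y) = H(X) + H(Y) - H(X,Y)

Marginals:
P(X) = (1/3, 1/6, 1/2), H(X) = 1.0114 nats
P(Y) = (5/12, 7/12), H(Y) = 0.6792 nats

Joint entropy: H(X,Y) = 1.6609 nats

I(X;Y) = 1.0114 + 0.6792 - 1.6609 = 0.0297 nats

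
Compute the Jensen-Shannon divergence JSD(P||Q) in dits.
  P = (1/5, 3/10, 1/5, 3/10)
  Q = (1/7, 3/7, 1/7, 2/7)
0.0046 dits

Jensen-Shannon divergence is:
JSD(P||Q) = 0.5 × D_KL(P||M) + 0.5 × D_KL(Q||M)
where M = 0.5 × (P + Q) is the mixture distribution.

M = 0.5 × (1/5, 3/10, 1/5, 3/10) + 0.5 × (1/7, 3/7, 1/7, 2/7) = (6/35, 0.364286, 6/35, 0.292857)

D_KL(P||M) = 0.0046 dits
D_KL(Q||M) = 0.0046 dits

JSD(P||Q) = 0.5 × 0.0046 + 0.5 × 0.0046 = 0.0046 dits

Unlike KL divergence, JSD is symmetric and bounded: 0 ≤ JSD ≤ log(2).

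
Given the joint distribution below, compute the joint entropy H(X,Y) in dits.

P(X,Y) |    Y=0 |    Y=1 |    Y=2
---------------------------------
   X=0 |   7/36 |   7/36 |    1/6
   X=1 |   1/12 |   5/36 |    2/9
0.7604 dits

Joint entropy is H(X,Y) = -Σ_{x,y} p(x,y) log p(x,y).

Summing over all non-zero entries:
H(X,Y) = -[7/36·log_10(7/36) + 7/36·log_10(7/36) + 1/6·log_10(1/6) + 1/12·log_10(1/12) + 5/36·log_10(5/36) + 2/9·log_10(2/9)]
H(X,Y) = 0.7604 dits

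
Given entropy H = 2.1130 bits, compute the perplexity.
4.3259

Perplexity is 2^H (or exp(H) for natural log).

H = 2.1130 bits
Perplexity = 2^2.1130 = 4.3259

Interpretation: The model's uncertainty is equivalent to choosing uniformly among 4.3 options.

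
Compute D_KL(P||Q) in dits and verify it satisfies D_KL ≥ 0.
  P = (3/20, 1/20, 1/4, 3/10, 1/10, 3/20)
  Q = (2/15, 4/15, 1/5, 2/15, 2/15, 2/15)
0.0964 dits

KL divergence satisfies the Gibbs inequality: D_KL(P||Q) ≥ 0 for all distributions P, Q.

D_KL(P||Q) = Σ p(x) log(p(x)/q(x))
Term by term:
  x=0: 3/20 × log_10[(3/20)/(2/15)] = 0.0077
  x=1: 1/20 × log_10[(1/20)/(4/15)] = -0.0363
  x=2: 1/4 × log_10[(1/4)/(1/5)] = 0.0242
  x=3: 3/10 × log_10[(3/10)/(2/15)] = 0.1057
  x=4: 1/10 × log_10[(1/10)/(2/15)] = -0.0125
  x=5: 3/20 × log_10[(3/20)/(2/15)] = 0.0077
D_KL(P||Q) = 0.0964 dits

D_KL(P||Q) = 0.0964 ≥ 0 ✓

This non-negativity is a fundamental property: relative entropy cannot be negative because it measures how different Q is from P.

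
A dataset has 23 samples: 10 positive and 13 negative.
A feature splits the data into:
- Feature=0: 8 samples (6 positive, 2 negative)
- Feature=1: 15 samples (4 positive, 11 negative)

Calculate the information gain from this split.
0.1599 bits

Information Gain = H(Y) - H(Y|Feature)

Before split:
P(positive) = 10/23 = 0.4348
H(Y) = 0.9877 bits

After split:
Feature=0: H = 0.8113 bits (weight = 8/23)
Feature=1: H = 0.8366 bits (weight = 15/23)
H(Y|Feature) = (8/23)×0.8113 + (15/23)×0.8366 = 0.8278 bits

Information Gain = 0.9877 - 0.8278 = 0.1599 bits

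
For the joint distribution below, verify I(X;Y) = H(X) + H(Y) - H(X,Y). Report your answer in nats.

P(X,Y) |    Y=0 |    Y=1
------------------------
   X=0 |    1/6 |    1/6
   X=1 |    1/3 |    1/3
I(X;Y) = 0.0000 nats

Mutual information has multiple equivalent forms:
- I(X;Y) = H(X) - H(X|Y)
- I(X;Y) = H(Y) - H(Y|X)
- I(X;Y) = H(X) + H(Y) - H(X,Y)

Computing all quantities:
H(X) = 0.6365, H(Y) = 0.6931, H(X,Y) = 1.3297
H(X|Y) = 0.6365, H(Y|X) = 0.6931

Verification:
H(X) - H(X|Y) = 0.6365 - 0.6365 = 0.0000
H(Y) - H(Y|X) = 0.6931 - 0.6931 = 0.0000
H(X) + H(Y) - H(X,Y) = 0.6365 + 0.6931 - 1.3297 = 0.0000

All forms give I(X;Y) = 0.0000 nats. ✓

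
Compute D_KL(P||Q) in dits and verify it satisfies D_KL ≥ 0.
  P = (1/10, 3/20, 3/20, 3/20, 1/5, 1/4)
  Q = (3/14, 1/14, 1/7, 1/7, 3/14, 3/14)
0.0323 dits

KL divergence satisfies the Gibbs inequality: D_KL(P||Q) ≥ 0 for all distributions P, Q.

D_KL(P||Q) = Σ p(x) log(p(x)/q(x))
Term by term:
  x=0: 1/10 × log_10[(1/10)/(3/14)] = -0.0331
  x=1: 3/20 × log_10[(3/20)/(1/14)] = 0.0483
  x=2: 3/20 × log_10[(3/20)/(1/7)] = 0.0032
  x=3: 3/20 × log_10[(3/20)/(1/7)] = 0.0032
  x=4: 1/5 × log_10[(1/5)/(3/14)] = -0.0060
  x=5: 1/4 × log_10[(1/4)/(3/14)] = 0.0167
D_KL(P||Q) = 0.0323 dits

D_KL(P||Q) = 0.0323 ≥ 0 ✓

This non-negativity is a fundamental property: relative entropy cannot be negative because it measures how different Q is from P.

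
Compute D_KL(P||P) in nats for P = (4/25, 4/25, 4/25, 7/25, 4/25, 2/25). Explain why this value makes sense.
0.0000 nats

KL divergence satisfies the Gibbs inequality: D_KL(P||Q) ≥ 0 for all distributions P, Q.

D_KL(P||Q) = Σ p(x) log(p(x)/q(x))
Each term is p(x) × log_e(p(x)/p(x)) = p(x) × log_e(1) = 0, so the sum is 0.
D_KL(P||Q) = 0.0000 nats

When P = Q, the KL divergence is exactly 0, as there is no 'divergence' between identical distributions.

This non-negativity is a fundamental property: relative entropy cannot be negative because it measures how different Q is from P.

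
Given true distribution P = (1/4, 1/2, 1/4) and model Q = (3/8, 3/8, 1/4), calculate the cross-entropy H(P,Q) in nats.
1.0822 nats

Cross-entropy: H(P,Q) = -Σ p(x) log q(x)

Alternatively: H(P,Q) = H(P) + D_KL(P||Q)
H(P) = 1.0397 nats
D_KL(P||Q) = 0.0425 nats

H(P,Q) = 1.0397 + 0.0425 = 1.0822 nats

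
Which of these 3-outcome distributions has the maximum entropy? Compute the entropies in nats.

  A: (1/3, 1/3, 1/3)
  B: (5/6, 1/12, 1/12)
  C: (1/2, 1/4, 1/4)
A

For a discrete distribution over n outcomes, entropy is maximized by the uniform distribution.

Computing entropies:
H(A) = 1.0986 nats
H(B) = 0.5661 nats
H(C) = 1.0397 nats

The uniform distribution (where all probabilities equal 1/3) achieves the maximum entropy of log_e(3) = 1.0986 nats.

Distribution A has the highest entropy.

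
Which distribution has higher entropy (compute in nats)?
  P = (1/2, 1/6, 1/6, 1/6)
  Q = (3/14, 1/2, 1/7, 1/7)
P

Computing entropies in nats:
H(P) = 1.2425
H(Q) = 1.2326

Distribution P has higher entropy.

Intuition: The distribution closer to uniform (more spread out) has higher entropy.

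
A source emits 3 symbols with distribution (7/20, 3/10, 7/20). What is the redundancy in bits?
0.0037 bits

Redundancy measures how far a source is from maximum entropy:
R = H_max - H(X)

Maximum entropy for 3 symbols: H_max = log_2(3) = 1.5850 bits
Actual entropy: H(X) = 1.5813 bits
Redundancy: R = 1.5850 - 1.5813 = 0.0037 bits

This redundancy represents potential for compression: the source could be compressed by 0.0037 bits per symbol.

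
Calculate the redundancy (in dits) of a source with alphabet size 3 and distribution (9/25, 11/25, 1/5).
0.0207 dits

Redundancy measures how far a source is from maximum entropy:
R = H_max - H(X)

Maximum entropy for 3 symbols: H_max = log_10(3) = 0.4771 dits
Actual entropy: H(X) = 0.4564 dits
Redundancy: R = 0.4771 - 0.4564 = 0.0207 dits

This redundancy represents potential for compression: the source could be compressed by 0.0207 dits per symbol.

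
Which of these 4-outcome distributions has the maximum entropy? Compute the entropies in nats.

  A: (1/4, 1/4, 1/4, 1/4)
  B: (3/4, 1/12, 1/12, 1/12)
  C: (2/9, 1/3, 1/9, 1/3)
A

For a discrete distribution over n outcomes, entropy is maximized by the uniform distribution.

Computing entropies:
H(A) = 1.3863 nats
H(B) = 0.8370 nats
H(C) = 1.3108 nats

The uniform distribution (where all probabilities equal 1/4) achieves the maximum entropy of log_e(4) = 1.3863 nats.

Distribution A has the highest entropy.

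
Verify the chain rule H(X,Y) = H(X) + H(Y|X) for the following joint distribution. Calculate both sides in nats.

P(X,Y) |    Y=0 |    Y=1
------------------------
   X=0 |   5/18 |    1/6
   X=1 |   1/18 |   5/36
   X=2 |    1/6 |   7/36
H(X,Y) = 1.7062, H(X) = 1.0467, H(Y|X) = 0.6596 (all in nats)

Chain rule: H(X,Y) = H(X) + H(Y|X)

Left side — joint entropy directly:
H(X,Y) = -Σ p(x,y) log p(x,y) = 1.7062 nats

Right side — compute H(Y|X) from the conditional distributions:
P(X) = (4/9, 7/36, 13/36), so H(X) = 1.0467 nats
H(Y|X) = Σ_x P(X=x) · H(Y|X=x):
  P(Y|X=0) = (5/8, 3/8), H(Y|X=0) = 0.6616, weight P(X=0) = 4/9
  P(Y|X=1) = (2/7, 5/7), H(Y|X=1) = 0.5983, weight P(X=1) = 7/36
  P(Y|X=2) = (6/13, 7/13), H(Y|X=2) = 0.6902, weight P(X=2) = 13/36
H(Y|X) = 0.6596 nats

H(X) + H(Y|X) = 1.0467 + 0.6596 = 1.7062 nats

Both sides equal 1.7062 nats. ✓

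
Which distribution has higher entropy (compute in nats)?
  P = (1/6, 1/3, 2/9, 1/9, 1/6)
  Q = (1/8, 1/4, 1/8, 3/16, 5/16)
Q

Computing entropies in nats:
H(P) = 1.5418
H(Q) = 1.5438

Distribution Q has higher entropy.

Intuition: The distribution closer to uniform (more spread out) has higher entropy.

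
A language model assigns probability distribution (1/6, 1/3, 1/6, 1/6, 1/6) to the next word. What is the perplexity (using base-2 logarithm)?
4.7622

Perplexity is 2^H (or exp(H) for natural log).

First, H = -Σ p log p = 2.2516 bits
Perplexity = 2^2.2516 = 4.7622

Interpretation: The model's uncertainty is equivalent to choosing uniformly among 4.8 options.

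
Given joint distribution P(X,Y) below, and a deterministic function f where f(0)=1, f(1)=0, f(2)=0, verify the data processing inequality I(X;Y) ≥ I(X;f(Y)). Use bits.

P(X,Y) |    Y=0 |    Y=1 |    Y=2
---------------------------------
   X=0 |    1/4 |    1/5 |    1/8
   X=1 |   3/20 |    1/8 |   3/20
I(X;Y) = 0.0162, I(X;f(Y)) = 0.0049, inequality holds: 0.0162 ≥ 0.0049

Data Processing Inequality: For any Markov chain X → Y → Z, we have I(X;Y) ≥ I(X;Z).

Here Z = f(Y) is a deterministic function of Y, forming X → Y → Z.

Original I(X;Y) = 0.0162 bits

After applying f:
P(X,Z) where Z=f(Y):
- P(X,Z=0) = P(X,Y=1) + P(X,Y=2)
- P(X,Z=1) = P(X,Y=0)

I(X;Z) = I(X;f(Y)) = 0.0049 bits

Verification: 0.0162 ≥ 0.0049 ✓

Information cannot be created by processing; the function f can only lose information about X.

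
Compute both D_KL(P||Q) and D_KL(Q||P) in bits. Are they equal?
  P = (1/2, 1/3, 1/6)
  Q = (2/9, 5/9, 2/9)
D_KL(P||Q) = 0.2701, D_KL(Q||P) = 0.2417

KL divergence is not symmetric: D_KL(P||Q) ≠ D_KL(Q||P) in general.

D_KL(P||Q) = 0.2701 bits
D_KL(Q||P) = 0.2417 bits

No, they are not equal!

This asymmetry is why KL divergence is not a true distance metric.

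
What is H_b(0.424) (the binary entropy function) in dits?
0.2960 dits

The binary entropy function is:
H(p) = -p log(p) - (1-p) log(1-p)

H(0.424) = -0.424 × log_10(0.424) - 0.576 × log_10(0.576)
H(0.424) = 0.2960 dits

Note: Binary entropy is maximized at p=0.5 (H=1 bit) and minimized at p=0 or p=1 (H=0).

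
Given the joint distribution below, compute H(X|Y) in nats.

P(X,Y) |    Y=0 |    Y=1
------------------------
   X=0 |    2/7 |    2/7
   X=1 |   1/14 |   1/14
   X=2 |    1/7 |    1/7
0.9557 nats

Using the chain rule: H(X|Y) = H(X,Y) - H(Y)

First, compute H(X,Y) = 1.6488 nats

Marginal P(Y) = (1/2, 1/2)
H(Y) = 0.6931 nats

H(X|Y) = H(X,Y) - H(Y) = 1.6488 - 0.6931 = 0.9557 nats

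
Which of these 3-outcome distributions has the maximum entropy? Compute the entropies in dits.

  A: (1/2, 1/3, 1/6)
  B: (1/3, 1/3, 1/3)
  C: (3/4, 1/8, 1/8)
B

For a discrete distribution over n outcomes, entropy is maximized by the uniform distribution.

Computing entropies:
H(A) = 0.4392 dits
H(B) = 0.4771 dits
H(C) = 0.3195 dits

The uniform distribution (where all probabilities equal 1/3) achieves the maximum entropy of log_10(3) = 0.4771 dits.

Distribution B has the highest entropy.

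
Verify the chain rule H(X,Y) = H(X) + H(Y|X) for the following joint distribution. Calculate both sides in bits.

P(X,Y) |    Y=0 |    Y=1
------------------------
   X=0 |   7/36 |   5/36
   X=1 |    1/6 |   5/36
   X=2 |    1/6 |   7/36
H(X,Y) = 2.5715, H(X) = 1.5816, H(Y|X) = 0.9899 (all in bits)

Chain rule: H(X,Y) = H(X) + H(Y|X)

Left side — joint entropy directly:
H(X,Y) = -Σ p(x,y) log p(x,y) = 2.5715 bits

Right side — compute H(Y|X) from the conditional distributions:
P(X) = (1/3, 11/36, 13/36), so H(X) = 1.5816 bits
H(Y|X) = Σ_x P(X=x) · H(Y|X=x):
  P(Y|X=0) = (7/12, 5/12), H(Y|X=0) = 0.9799, weight P(X=0) = 1/3
  P(Y|X=1) = (6/11, 5/11), H(Y|X=1) = 0.9940, weight P(X=1) = 11/36
  P(Y|X=2) = (6/13, 7/13), H(Y|X=2) = 0.9957, weight P(X=2) = 13/36
H(Y|X) = 0.9899 bits

H(X) + H(Y|X) = 1.5816 + 0.9899 = 2.5715 bits

Both sides equal 2.5715 bits. ✓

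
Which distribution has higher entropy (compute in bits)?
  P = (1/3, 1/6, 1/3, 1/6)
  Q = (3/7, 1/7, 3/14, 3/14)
P

Computing entropies in bits:
H(P) = 1.9183
H(Q) = 1.8774

Distribution P has higher entropy.

Intuition: The distribution closer to uniform (more spread out) has higher entropy.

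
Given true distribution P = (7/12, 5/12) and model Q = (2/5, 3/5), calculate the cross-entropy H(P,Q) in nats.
0.7473 nats

Cross-entropy: H(P,Q) = -Σ p(x) log q(x)

Alternatively: H(P,Q) = H(P) + D_KL(P||Q)
H(P) = 0.6792 nats
D_KL(P||Q) = 0.0682 nats

H(P,Q) = 0.6792 + 0.0682 = 0.7473 nats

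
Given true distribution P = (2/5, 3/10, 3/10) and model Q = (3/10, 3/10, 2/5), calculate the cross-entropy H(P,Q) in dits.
0.4854 dits

Cross-entropy: H(P,Q) = -Σ p(x) log q(x)

Alternatively: H(P,Q) = H(P) + D_KL(P||Q)
H(P) = 0.4729 dits
D_KL(P||Q) = 0.0125 dits

H(P,Q) = 0.4729 + 0.0125 = 0.4854 dits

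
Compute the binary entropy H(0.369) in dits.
0.2859 dits

The binary entropy function is:
H(p) = -p log(p) - (1-p) log(1-p)

H(0.369) = -0.369 × log_10(0.369) - 0.631 × log_10(0.631)
H(0.369) = 0.2859 dits

Note: Binary entropy is maximized at p=0.5 (H=1 bit) and minimized at p=0 or p=1 (H=0).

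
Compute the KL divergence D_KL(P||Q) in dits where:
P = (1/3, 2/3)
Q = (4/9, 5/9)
0.0111 dits

KL divergence: D_KL(P||Q) = Σ p(x) log(p(x)/q(x))

Computing term by term:
  x=0: 1/3 × log_10[(1/3)/(4/9)] = 1/3 × -0.1249 = -0.0416
  x=1: 2/3 × log_10[(2/3)/(5/9)] = 2/3 × 0.0792 = 0.0528

D_KL(P||Q) = 0.0111 dits

Note: KL divergence is always non-negative and equals 0 iff P = Q.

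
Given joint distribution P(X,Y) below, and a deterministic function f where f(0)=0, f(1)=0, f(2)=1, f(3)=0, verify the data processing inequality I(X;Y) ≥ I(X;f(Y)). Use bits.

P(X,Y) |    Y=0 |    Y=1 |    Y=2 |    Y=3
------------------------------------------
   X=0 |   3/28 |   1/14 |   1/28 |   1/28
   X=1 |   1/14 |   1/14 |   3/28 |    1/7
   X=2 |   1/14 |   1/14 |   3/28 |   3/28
I(X;Y) = 0.0674, I(X;f(Y)) = 0.0165, inequality holds: 0.0674 ≥ 0.0165

Data Processing Inequality: For any Markov chain X → Y → Z, we have I(X;Y) ≥ I(X;Z).

Here Z = f(Y) is a deterministic function of Y, forming X → Y → Z.

Original I(X;Y) = 0.0674 bits

After applying f:
P(X,Z) where Z=f(Y):
- P(X,Z=0) = P(X,Y=0) + P(X,Y=1) + P(X,Y=3)
- P(X,Z=1) = P(X,Y=2)

I(X;Z) = I(X;f(Y)) = 0.0165 bits

Verification: 0.0674 ≥ 0.0165 ✓

Information cannot be created by processing; the function f can only lose information about X.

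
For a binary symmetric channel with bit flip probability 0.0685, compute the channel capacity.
0.6397 bits

For a binary symmetric channel (BSC) with error probability p:
Capacity C = 1 - H(p) bits per symbol

where H(p) = -p log₂(p) - (1-p) log₂(1-p) is the binary entropy function.

H(0.0685) = 0.3603 bits
C = 1 - 0.3603 = 0.6397 bits per symbol

This means we can reliably transmit up to 0.6397 bits of information per channel use.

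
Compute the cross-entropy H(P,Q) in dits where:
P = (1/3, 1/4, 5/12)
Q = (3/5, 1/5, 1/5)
0.5399 dits

Cross-entropy: H(P,Q) = -Σ p(x) log q(x)

Alternatively: H(P,Q) = H(P) + D_KL(P||Q)
H(P) = 0.4680 dits
D_KL(P||Q) = 0.0720 dits

H(P,Q) = 0.4680 + 0.0720 = 0.5399 dits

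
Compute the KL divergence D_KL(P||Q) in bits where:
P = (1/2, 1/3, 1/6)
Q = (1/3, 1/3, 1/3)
0.1258 bits

KL divergence: D_KL(P||Q) = Σ p(x) log(p(x)/q(x))

Computing term by term:
  x=0: 1/2 × log_2[(1/2)/(1/3)] = 1/2 × 0.5850 = 0.2925
  x=1: 1/3 × log_2[(1/3)/(1/3)] = 1/3 × 0.0000 = 0.0000
  x=2: 1/6 × log_2[(1/6)/(1/3)] = 1/6 × -1.0000 = -0.1667

D_KL(P||Q) = 0.1258 bits

Note: KL divergence is always non-negative and equals 0 iff P = Q.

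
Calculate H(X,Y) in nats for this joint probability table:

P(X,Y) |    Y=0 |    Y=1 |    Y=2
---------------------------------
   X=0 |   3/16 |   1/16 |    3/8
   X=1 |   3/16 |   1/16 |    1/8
1.6021 nats

Joint entropy is H(X,Y) = -Σ_{x,y} p(x,y) log p(x,y).

Summing over all non-zero entries:
H(X,Y) = -[3/16·log_e(3/16) + 1/16·log_e(1/16) + 3/8·log_e(3/8) + 3/16·log_e(3/16) + 1/16·log_e(1/16) + 1/8·log_e(1/8)]
H(X,Y) = 1.6021 nats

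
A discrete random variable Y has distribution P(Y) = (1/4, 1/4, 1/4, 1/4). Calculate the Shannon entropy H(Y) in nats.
1.3863 nats

Shannon entropy is H(X) = -Σ p(x) log p(x).

For P = (1/4, 1/4, 1/4, 1/4):
H = -1/4 × log_e(1/4) -1/4 × log_e(1/4) -1/4 × log_e(1/4) -1/4 × log_e(1/4)
H = 1.3863 nats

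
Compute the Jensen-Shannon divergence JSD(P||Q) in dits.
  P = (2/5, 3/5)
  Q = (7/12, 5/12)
0.0073 dits

Jensen-Shannon divergence is:
JSD(P||Q) = 0.5 × D_KL(P||M) + 0.5 × D_KL(Q||M)
where M = 0.5 × (P + Q) is the mixture distribution.

M = 0.5 × (2/5, 3/5) + 0.5 × (7/12, 5/12) = (0.491667, 0.508333)

D_KL(P||M) = 0.0074 dits
D_KL(Q||M) = 0.0073 dits

JSD(P||Q) = 0.5 × 0.0074 + 0.5 × 0.0073 = 0.0073 dits

Unlike KL divergence, JSD is symmetric and bounded: 0 ≤ JSD ≤ log(2).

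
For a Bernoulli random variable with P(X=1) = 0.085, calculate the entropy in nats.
0.2908 nats

The binary entropy function is:
H(p) = -p log(p) - (1-p) log(1-p)

H(0.085) = -0.085 × log_e(0.085) - 0.915 × log_e(0.915)
H(0.085) = 0.2908 nats

Note: Binary entropy is maximized at p=0.5 (H=1 bit) and minimized at p=0 or p=1 (H=0).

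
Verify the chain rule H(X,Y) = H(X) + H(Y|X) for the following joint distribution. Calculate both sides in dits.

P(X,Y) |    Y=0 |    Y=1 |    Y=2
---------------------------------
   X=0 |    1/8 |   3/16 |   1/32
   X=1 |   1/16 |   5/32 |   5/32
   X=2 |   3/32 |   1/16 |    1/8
H(X,Y) = 0.9079, H(X) = 0.4741, H(Y|X) = 0.4338 (all in dits)

Chain rule: H(X,Y) = H(X) + H(Y|X)

Left side — joint entropy directly:
H(X,Y) = -Σ p(x,y) log p(x,y) = 0.9079 dits

Right side — compute H(Y|X) from the conditional distributions:
P(X) = (11/32, 3/8, 9/32), so H(X) = 0.4741 dits
H(Y|X) = Σ_x P(X=x) · H(Y|X=x):
  P(Y|X=0) = (4/11, 6/11, 1/11), H(Y|X=0) = 0.3980, weight P(X=0) = 11/32
  P(Y|X=1) = (1/6, 5/12, 5/12), H(Y|X=1) = 0.4465, weight P(X=1) = 3/8
  P(Y|X=2) = (1/3, 2/9, 4/9), H(Y|X=2) = 0.4607, weight P(X=2) = 9/32
H(Y|X) = 0.4338 dits

H(X) + H(Y|X) = 0.4741 + 0.4338 = 0.9079 dits

Both sides equal 0.9079 dits. ✓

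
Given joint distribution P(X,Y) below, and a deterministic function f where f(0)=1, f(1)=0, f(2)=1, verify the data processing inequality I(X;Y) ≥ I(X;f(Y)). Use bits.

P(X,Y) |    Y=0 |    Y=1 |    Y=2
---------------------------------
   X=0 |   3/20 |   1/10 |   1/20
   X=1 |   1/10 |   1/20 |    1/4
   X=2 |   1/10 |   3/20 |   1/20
I(X;Y) = 0.1863, I(X;f(Y)) = 0.0884, inequality holds: 0.1863 ≥ 0.0884

Data Processing Inequality: For any Markov chain X → Y → Z, we have I(X;Y) ≥ I(X;Z).

Here Z = f(Y) is a deterministic function of Y, forming X → Y → Z.

Original I(X;Y) = 0.1863 bits

After applying f:
P(X,Z) where Z=f(Y):
- P(X,Z=0) = P(X,Y=1)
- P(X,Z=1) = P(X,Y=0) + P(X,Y=2)

I(X;Z) = I(X;f(Y)) = 0.0884 bits

Verification: 0.1863 ≥ 0.0884 ✓

Information cannot be created by processing; the function f can only lose information about X.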